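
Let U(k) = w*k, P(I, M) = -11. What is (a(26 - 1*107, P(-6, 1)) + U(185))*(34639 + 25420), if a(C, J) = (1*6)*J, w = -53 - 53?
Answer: -1181720884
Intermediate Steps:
w = -106
U(k) = -106*k
a(C, J) = 6*J
(a(26 - 1*107, P(-6, 1)) + U(185))*(34639 + 25420) = (6*(-11) - 106*185)*(34639 + 25420) = (-66 - 19610)*60059 = -19676*60059 = -1181720884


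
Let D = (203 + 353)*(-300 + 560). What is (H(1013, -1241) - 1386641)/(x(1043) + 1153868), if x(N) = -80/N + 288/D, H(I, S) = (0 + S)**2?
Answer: 722971303600/5436740081657 ≈ 0.13298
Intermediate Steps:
D = 144560 (D = 556*260 = 144560)
H(I, S) = S**2
x(N) = 18/9035 - 80/N (x(N) = -80/N + 288/144560 = -80/N + 288*(1/144560) = -80/N + 18/9035 = 18/9035 - 80/N)
(H(1013, -1241) - 1386641)/(x(1043) + 1153868) = ((-1241)**2 - 1386641)/((18/9035 - 80/1043) + 1153868) = (1540081 - 1386641)/((18/9035 - 80*1/1043) + 1153868) = 153440/((18/9035 - 80/1043) + 1153868) = 153440/(-704026/9423505 + 1153868) = 153440/(10873480163314/9423505) = 153440*(9423505/10873480163314) = 722971303600/5436740081657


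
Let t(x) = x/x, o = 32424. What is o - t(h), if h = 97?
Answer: 32423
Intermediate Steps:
t(x) = 1
o - t(h) = 32424 - 1*1 = 32424 - 1 = 32423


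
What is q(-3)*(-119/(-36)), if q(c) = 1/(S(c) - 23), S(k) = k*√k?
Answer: -2737/20016 + 119*I*√3/6672 ≈ -0.13674 + 0.030892*I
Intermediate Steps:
S(k) = k^(3/2)
q(c) = 1/(-23 + c^(3/2)) (q(c) = 1/(c^(3/2) - 23) = 1/(-23 + c^(3/2)))
q(-3)*(-119/(-36)) = (-119/(-36))/(-23 + (-3)^(3/2)) = (-119*(-1/36))/(-23 - 3*I*√3) = (119/36)/(-23 - 3*I*√3) = 119/(36*(-23 - 3*I*√3))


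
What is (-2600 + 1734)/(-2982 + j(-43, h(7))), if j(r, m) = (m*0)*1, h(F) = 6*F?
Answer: 433/1491 ≈ 0.29041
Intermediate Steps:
j(r, m) = 0 (j(r, m) = 0*1 = 0)
(-2600 + 1734)/(-2982 + j(-43, h(7))) = (-2600 + 1734)/(-2982 + 0) = -866/(-2982) = -866*(-1/2982) = 433/1491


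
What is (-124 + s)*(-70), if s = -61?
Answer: 12950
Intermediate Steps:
(-124 + s)*(-70) = (-124 - 61)*(-70) = -185*(-70) = 12950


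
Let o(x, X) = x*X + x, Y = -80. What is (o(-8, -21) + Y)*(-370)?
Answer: -29600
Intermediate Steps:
o(x, X) = x + X*x (o(x, X) = X*x + x = x + X*x)
(o(-8, -21) + Y)*(-370) = (-8*(1 - 21) - 80)*(-370) = (-8*(-20) - 80)*(-370) = (160 - 80)*(-370) = 80*(-370) = -29600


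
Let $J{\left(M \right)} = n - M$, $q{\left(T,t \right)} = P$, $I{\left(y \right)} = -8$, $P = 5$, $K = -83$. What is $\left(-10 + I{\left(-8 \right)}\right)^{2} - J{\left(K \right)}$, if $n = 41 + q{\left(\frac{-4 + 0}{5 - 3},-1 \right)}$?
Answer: $195$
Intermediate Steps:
$q{\left(T,t \right)} = 5$
$n = 46$ ($n = 41 + 5 = 46$)
$J{\left(M \right)} = 46 - M$
$\left(-10 + I{\left(-8 \right)}\right)^{2} - J{\left(K \right)} = \left(-10 - 8\right)^{2} - \left(46 - -83\right) = \left(-18\right)^{2} - \left(46 + 83\right) = 324 - 129 = 195$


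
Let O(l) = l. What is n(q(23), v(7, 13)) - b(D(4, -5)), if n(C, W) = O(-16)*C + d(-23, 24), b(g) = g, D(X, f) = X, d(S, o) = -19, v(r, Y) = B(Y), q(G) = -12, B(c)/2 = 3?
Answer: 169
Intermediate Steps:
B(c) = 6 (B(c) = 2*3 = 6)
v(r, Y) = 6
n(C, W) = -19 - 16*C (n(C, W) = -16*C - 19 = -19 - 16*C)
n(q(23), v(7, 13)) - b(D(4, -5)) = (-19 - 16*(-12)) - 1*4 = (-19 + 192) - 4 = 173 - 4 = 169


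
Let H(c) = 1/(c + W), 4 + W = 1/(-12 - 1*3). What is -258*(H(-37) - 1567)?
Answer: 124522023/308 ≈ 4.0429e+5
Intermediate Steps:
W = -61/15 (W = -4 + 1/(-12 - 1*3) = -4 + 1/(-12 - 3) = -4 + 1/(-15) = -4 - 1/15 = -61/15 ≈ -4.0667)
H(c) = 1/(-61/15 + c) (H(c) = 1/(c - 61/15) = 1/(-61/15 + c))
-258*(H(-37) - 1567) = -258*(15/(-61 + 15*(-37)) - 1567) = -258*(15/(-61 - 555) - 1567) = -258*(15/(-616) - 1567) = -258*(15*(-1/616) - 1567) = -258*(-15/616 - 1567) = -258*(-965287/616) = 124522023/308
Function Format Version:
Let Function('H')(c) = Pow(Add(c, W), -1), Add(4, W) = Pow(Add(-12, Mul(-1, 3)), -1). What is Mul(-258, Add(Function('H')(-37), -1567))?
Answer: Rational(124522023, 308) ≈ 4.0429e+5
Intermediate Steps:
W = Rational(-61, 15) (W = Add(-4, Pow(Add(-12, Mul(-1, 3)), -1)) = Add(-4, Pow(Add(-12, -3), -1)) = Add(-4, Pow(-15, -1)) = Add(-4, Rational(-1, 15)) = Rational(-61, 15) ≈ -4.0667)
Function('H')(c) = Pow(Add(Rational(-61, 15), c), -1) (Function('H')(c) = Pow(Add(c, Rational(-61, 15)), -1) = Pow(Add(Rational(-61, 15), c), -1))
Mul(-258, Add(Function('H')(-37), -1567)) = Mul(-258, Add(Mul(15, Pow(Add(-61, Mul(15, -37)), -1)), -1567)) = Mul(-258, Add(Mul(15, Pow(Add(-61, -555), -1)), -1567)) = Mul(-258, Add(Mul(15, Pow(-616, -1)), -1567)) = Mul(-258, Add(Mul(15, Rational(-1, 616)), -1567)) = Mul(-258, Add(Rational(-15, 616), -1567)) = Mul(-258, Rational(-965287, 616)) = Rational(124522023, 308)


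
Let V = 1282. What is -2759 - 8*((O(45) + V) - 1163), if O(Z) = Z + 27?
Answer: -4287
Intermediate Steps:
O(Z) = 27 + Z
-2759 - 8*((O(45) + V) - 1163) = -2759 - 8*(((27 + 45) + 1282) - 1163) = -2759 - 8*((72 + 1282) - 1163) = -2759 - 8*(1354 - 1163) = -2759 - 8*191 = -2759 - 1528 = -4287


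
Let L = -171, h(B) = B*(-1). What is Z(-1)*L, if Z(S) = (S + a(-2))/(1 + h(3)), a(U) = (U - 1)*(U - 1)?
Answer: 684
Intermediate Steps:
h(B) = -B
a(U) = (-1 + U)**2 (a(U) = (-1 + U)*(-1 + U) = (-1 + U)**2)
Z(S) = -9/2 - S/2 (Z(S) = (S + (-1 - 2)**2)/(1 - 1*3) = (S + (-3)**2)/(1 - 3) = (S + 9)/(-2) = (9 + S)*(-1/2) = -9/2 - S/2)
Z(-1)*L = (-9/2 - 1/2*(-1))*(-171) = (-9/2 + 1/2)*(-171) = -4*(-171) = 684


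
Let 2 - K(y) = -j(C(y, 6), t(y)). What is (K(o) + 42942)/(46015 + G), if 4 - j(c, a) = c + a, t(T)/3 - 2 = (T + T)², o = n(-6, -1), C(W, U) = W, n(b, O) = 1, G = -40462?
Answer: 42929/5553 ≈ 7.7308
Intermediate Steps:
o = 1
t(T) = 6 + 12*T² (t(T) = 6 + 3*(T + T)² = 6 + 3*(2*T)² = 6 + 3*(4*T²) = 6 + 12*T²)
j(c, a) = 4 - a - c (j(c, a) = 4 - (c + a) = 4 - (a + c) = 4 + (-a - c) = 4 - a - c)
K(y) = -y - 12*y² (K(y) = 2 - (-1)*(4 - (6 + 12*y²) - y) = 2 - (-1)*(4 + (-6 - 12*y²) - y) = 2 - (-1)*(-2 - y - 12*y²) = 2 - (2 + y + 12*y²) = 2 + (-2 - y - 12*y²) = -y - 12*y²)
(K(o) + 42942)/(46015 + G) = (1*(-1 - 12*1) + 42942)/(46015 - 40462) = (1*(-1 - 12) + 42942)/5553 = (1*(-13) + 42942)*(1/5553) = (-13 + 42942)*(1/5553) = 42929*(1/5553) = 42929/5553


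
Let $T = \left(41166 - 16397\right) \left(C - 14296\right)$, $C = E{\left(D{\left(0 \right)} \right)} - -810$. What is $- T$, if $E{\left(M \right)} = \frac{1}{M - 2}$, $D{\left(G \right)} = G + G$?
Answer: $\frac{668094237}{2} \approx 3.3405 \cdot 10^{8}$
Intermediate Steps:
$D{\left(G \right)} = 2 G$
$E{\left(M \right)} = \frac{1}{-2 + M}$
$C = \frac{1619}{2}$ ($C = \frac{1}{-2 + 2 \cdot 0} - -810 = \frac{1}{-2 + 0} + 810 = \frac{1}{-2} + 810 = - \frac{1}{2} + 810 = \frac{1619}{2} \approx 809.5$)
$T = - \frac{668094237}{2}$ ($T = \left(41166 - 16397\right) \left(\frac{1619}{2} - 14296\right) = 24769 \left(- \frac{26973}{2}\right) = - \frac{668094237}{2} \approx -3.3405 \cdot 10^{8}$)
$- T = \left(-1\right) \left(- \frac{668094237}{2}\right) = \frac{668094237}{2}$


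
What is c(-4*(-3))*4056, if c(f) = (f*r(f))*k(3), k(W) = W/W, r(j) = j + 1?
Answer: 632736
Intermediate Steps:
r(j) = 1 + j
k(W) = 1
c(f) = f*(1 + f) (c(f) = (f*(1 + f))*1 = f*(1 + f))
c(-4*(-3))*4056 = ((-4*(-3))*(1 - 4*(-3)))*4056 = (12*(1 + 12))*4056 = (12*13)*4056 = 156*4056 = 632736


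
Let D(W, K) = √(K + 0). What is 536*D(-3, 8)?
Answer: 1072*√2 ≈ 1516.0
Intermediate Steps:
D(W, K) = √K
536*D(-3, 8) = 536*√8 = 536*(2*√2) = 1072*√2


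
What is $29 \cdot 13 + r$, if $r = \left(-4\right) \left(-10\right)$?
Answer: $417$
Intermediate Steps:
$r = 40$
$29 \cdot 13 + r = 29 \cdot 13 + 40 = 377 + 40 = 417$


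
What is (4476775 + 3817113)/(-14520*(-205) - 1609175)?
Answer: 8293888/1367425 ≈ 6.0653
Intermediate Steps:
(4476775 + 3817113)/(-14520*(-205) - 1609175) = 8293888/(2976600 - 1609175) = 8293888/1367425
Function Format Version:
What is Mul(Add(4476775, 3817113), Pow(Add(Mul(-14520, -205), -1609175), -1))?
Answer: Rational(8293888, 1367425) ≈ 6.0653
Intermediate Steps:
Mul(Add(4476775, 3817113), Pow(Add(Mul(-14520, -205), -1609175), -1)) = Mul(8293888, Pow(Add(2976600, -1609175), -1)) = Mul(8293888, Pow(1367425, -1)) = Mul(8293888, Rational(1, 1367425)) = Rational(8293888, 1367425)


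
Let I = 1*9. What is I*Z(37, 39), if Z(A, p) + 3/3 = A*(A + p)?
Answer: 25299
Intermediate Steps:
Z(A, p) = -1 + A*(A + p)
I = 9
I*Z(37, 39) = 9*(-1 + 37**2 + 37*39) = 9*(-1 + 1369 + 1443) = 9*2811 = 25299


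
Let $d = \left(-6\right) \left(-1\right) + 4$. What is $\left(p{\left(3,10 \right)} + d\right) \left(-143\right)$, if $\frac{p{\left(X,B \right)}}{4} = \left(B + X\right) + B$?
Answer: $-14586$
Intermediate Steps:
$p{\left(X,B \right)} = 4 X + 8 B$ ($p{\left(X,B \right)} = 4 \left(\left(B + X\right) + B\right) = 4 \left(X + 2 B\right) = 4 X + 8 B$)
$d = 10$ ($d = 6 + 4 = 10$)
$\left(p{\left(3,10 \right)} + d\right) \left(-143\right) = \left(\left(4 \cdot 3 + 8 \cdot 10\right) + 10\right) \left(-143\right) = \left(\left(12 + 80\right) + 10\right) \left(-143\right) = \left(92 + 10\right) \left(-143\right) = 102 \left(-143\right) = -14586$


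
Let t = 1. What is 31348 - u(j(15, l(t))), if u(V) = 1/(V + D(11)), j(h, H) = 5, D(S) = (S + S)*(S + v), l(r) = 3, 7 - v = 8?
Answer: 7053299/225 ≈ 31348.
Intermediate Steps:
v = -1 (v = 7 - 1*8 = 7 - 8 = -1)
D(S) = 2*S*(-1 + S) (D(S) = (S + S)*(S - 1) = (2*S)*(-1 + S) = 2*S*(-1 + S))
u(V) = 1/(220 + V) (u(V) = 1/(V + 2*11*(-1 + 11)) = 1/(V + 2*11*10) = 1/(V + 220) = 1/(220 + V))
31348 - u(j(15, l(t))) = 31348 - 1/(220 + 5) = 31348 - 1/225 = 7053299/225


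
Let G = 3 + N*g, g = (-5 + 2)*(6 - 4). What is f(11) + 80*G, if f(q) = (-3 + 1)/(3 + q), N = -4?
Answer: 15119/7 ≈ 2159.9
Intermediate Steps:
g = -6 (g = -3*2 = -6)
f(q) = -2/(3 + q)
G = 27 (G = 3 - 4*(-6) = 3 + 24 = 27)
f(11) + 80*G = -2/(3 + 11) + 80*27 = -2/14 + 2160 = -2*1/14 + 2160 = -1/7 + 2160 = 15119/7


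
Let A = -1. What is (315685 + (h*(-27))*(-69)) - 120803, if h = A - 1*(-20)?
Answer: 230279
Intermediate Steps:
h = 19 (h = -1 - 1*(-20) = -1 + 20 = 19)
(315685 + (h*(-27))*(-69)) - 120803 = (315685 + (19*(-27))*(-69)) - 120803 = (315685 - 513*(-69)) - 120803 = (315685 + 35397) - 120803 = 351082 - 120803 = 230279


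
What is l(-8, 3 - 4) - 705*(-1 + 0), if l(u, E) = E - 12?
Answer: 692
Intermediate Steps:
l(u, E) = -12 + E
l(-8, 3 - 4) - 705*(-1 + 0) = (-12 + (3 - 4)) - 705*(-1 + 0) = (-12 - 1) - 705*(-1) = -13 - 141*(-5) = -13 + 705 = 692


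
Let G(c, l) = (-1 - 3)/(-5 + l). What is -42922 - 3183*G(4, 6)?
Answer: -30190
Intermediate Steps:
G(c, l) = -4/(-5 + l)
-42922 - 3183*G(4, 6) = -42922 - 3183*(-4/(-5 + 6)) = -42922 - 3183*(-4/1) = -42922 - 3183*(-4*1) = -42922 - 3183*(-4) = -42922 - 1*(-12732) = -42922 + 12732 = -30190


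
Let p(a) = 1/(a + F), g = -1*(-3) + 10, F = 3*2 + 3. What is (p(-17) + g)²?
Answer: 10609/64 ≈ 165.77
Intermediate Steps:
F = 9 (F = 6 + 3 = 9)
g = 13 (g = 3 + 10 = 13)
p(a) = 1/(9 + a) (p(a) = 1/(a + 9) = 1/(9 + a))
(p(-17) + g)² = (1/(9 - 17) + 13)² = (1/(-8) + 13)² = (-⅛ + 13)² = (103/8)² = 10609/64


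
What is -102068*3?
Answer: -306204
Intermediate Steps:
-102068*3 = -17*18012 = -306204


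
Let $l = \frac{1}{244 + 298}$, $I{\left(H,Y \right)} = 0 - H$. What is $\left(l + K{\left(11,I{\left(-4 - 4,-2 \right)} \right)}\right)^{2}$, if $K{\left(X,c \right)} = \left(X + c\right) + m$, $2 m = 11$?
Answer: $\frac{44089600}{73441} \approx 600.34$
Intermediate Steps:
$I{\left(H,Y \right)} = - H$
$m = \frac{11}{2}$ ($m = \frac{1}{2} \cdot 11 = \frac{11}{2} \approx 5.5$)
$l = \frac{1}{542} \approx 0.001845$
$K{\left(X,c \right)} = \frac{11}{2} + X + c$ ($K{\left(X,c \right)} = \left(X + c\right) + \frac{11}{2} = \frac{11}{2} + X + c$)
$\left(l + K{\left(11,I{\left(-4 - 4,-2 \right)} \right)}\right)^{2} = \left(\frac{1}{542} + \left(\frac{11}{2} + 11 - \left(-4 - 4\right)\right)\right)^{2} = \left(\frac{1}{542} + \left(\frac{11}{2} + 11 - -8\right)\right)^{2} = \left(\frac{1}{542} + \left(\frac{11}{2} + 11 + 8\right)\right)^{2} = \left(\frac{1}{542} + \frac{49}{2}\right)^{2} = \left(\frac{6640}{271}\right)^{2} = \frac{44089600}{73441}$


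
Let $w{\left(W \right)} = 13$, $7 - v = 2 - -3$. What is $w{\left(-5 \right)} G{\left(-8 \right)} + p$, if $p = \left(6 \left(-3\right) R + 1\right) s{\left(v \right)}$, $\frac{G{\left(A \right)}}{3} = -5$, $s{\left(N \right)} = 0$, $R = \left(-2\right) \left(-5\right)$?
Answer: $-195$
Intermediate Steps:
$v = 2$ ($v = 7 - \left(2 - -3\right) = 7 - \left(2 + 3\right) = 7 - 5 = 2$)
$R = 10$
$G{\left(A \right)} = -15$ ($G{\left(A \right)} = 3 \left(-5\right) = -15$)
$p = 0$ ($p = \left(6 \left(-3\right) 10 + 1\right) 0 = \left(\left(-18\right) 10 + 1\right) 0 = \left(-180 + 1\right) 0 = \left(-179\right) 0 = 0$)
$w{\left(-5 \right)} G{\left(-8 \right)} + p = 13 \left(-15\right) + 0 = -195 + 0 = -195$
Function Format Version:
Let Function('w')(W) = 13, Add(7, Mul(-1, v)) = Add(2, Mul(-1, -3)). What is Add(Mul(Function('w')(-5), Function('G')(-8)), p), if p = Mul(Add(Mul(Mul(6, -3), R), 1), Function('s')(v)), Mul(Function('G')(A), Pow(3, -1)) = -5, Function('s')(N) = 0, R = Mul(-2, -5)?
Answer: -195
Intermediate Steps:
v = 2 (v = Add(7, Mul(-1, Add(2, Mul(-1, -3)))) = Add(7, Mul(-1, Add(2, 3))) = Add(7, Mul(-1, 5)) = Add(7, -5) = 2)
R = 10
Function('G')(A) = -15 (Function('G')(A) = Mul(3, -5) = -15)
p = 0 (p = Mul(Add(Mul(Mul(6, -3), 10), 1), 0) = Mul(Add(Mul(-18, 10), 1), 0) = Mul(Add(-180, 1), 0) = Mul(-179, 0) = 0)
Add(Mul(Function('w')(-5), Function('G')(-8)), p) = Add(Mul(13, -15), 0) = Add(-195, 0) = -195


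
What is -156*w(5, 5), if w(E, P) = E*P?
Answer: -3900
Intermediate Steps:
-156*w(5, 5) = -780*5 = -156*25 = -3900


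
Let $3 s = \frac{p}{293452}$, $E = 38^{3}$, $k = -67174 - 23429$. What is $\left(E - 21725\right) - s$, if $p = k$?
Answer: $\frac{9727083645}{293452} \approx 33147.0$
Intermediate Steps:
$k = -90603$ ($k = -67174 - 23429 = -90603$)
$p = -90603$
$E = 54872$
$s = - \frac{30201}{293452}$ ($s = \frac{\left(-90603\right) \frac{1}{293452}}{3} = \frac{1}{3} \left(- \frac{90603}{293452}\right) = - \frac{30201}{293452} \approx -0.10292$)
$\left(E - 21725\right) - s = \left(54872 - 21725\right) - - \frac{30201}{293452} = \left(54872 - 21725\right) + \frac{30201}{293452} = 33147 + \frac{30201}{293452} = \frac{9727083645}{293452}$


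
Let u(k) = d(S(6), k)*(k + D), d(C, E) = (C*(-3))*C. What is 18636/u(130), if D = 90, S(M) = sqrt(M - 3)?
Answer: -1553/165 ≈ -9.4121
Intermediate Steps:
S(M) = sqrt(-3 + M)
d(C, E) = -3*C**2 (d(C, E) = (-3*C)*C = -3*C**2)
u(k) = -810 - 9*k (u(k) = (-3*(sqrt(-3 + 6))**2)*(k + 90) = (-3*(sqrt(3))**2)*(90 + k) = (-3*3)*(90 + k) = -9*(90 + k) = -810 - 9*k)
18636/u(130) = 18636/(-810 - 9*130) = 18636/(-810 - 1170) = 18636/(-1980) = 18636*(-1/1980) = -1553/165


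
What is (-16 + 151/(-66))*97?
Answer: -117079/66 ≈ -1773.9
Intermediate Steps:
(-16 + 151/(-66))*97 = (-16 + 151*(-1/66))*97 = (-16 - 151/66)*97 = -1207/66*97 = -117079/66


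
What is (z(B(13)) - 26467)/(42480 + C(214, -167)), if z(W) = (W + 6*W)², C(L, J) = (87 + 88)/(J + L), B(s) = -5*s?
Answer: 8486226/1996735 ≈ 4.2501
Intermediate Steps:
C(L, J) = 175/(J + L)
z(W) = 49*W² (z(W) = (7*W)² = 49*W²)
(z(B(13)) - 26467)/(42480 + C(214, -167)) = (49*(-5*13)² - 26467)/(42480 + 175/(-167 + 214)) = (49*(-65)² - 26467)/(42480 + 175/47) = (49*4225 - 26467)/(42480 + 175*(1/47)) = (207025 - 26467)/(42480 + 175/47) = 180558/(1996735/47) = 180558*(47/1996735) = 8486226/1996735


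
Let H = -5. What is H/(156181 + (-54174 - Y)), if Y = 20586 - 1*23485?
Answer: -5/104906 ≈ -4.7662e-5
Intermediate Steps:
Y = -2899 (Y = 20586 - 23485 = -2899)
H/(156181 + (-54174 - Y)) = -5/(156181 + (-54174 - 1*(-2899))) = -5/(156181 + (-54174 + 2899)) = -5/(156181 - 51275) = -5/104906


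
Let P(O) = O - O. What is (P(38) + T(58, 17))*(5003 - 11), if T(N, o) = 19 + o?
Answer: 179712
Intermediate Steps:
P(O) = 0
(P(38) + T(58, 17))*(5003 - 11) = (0 + (19 + 17))*(5003 - 11) = (0 + 36)*4992 = 36*4992 = 179712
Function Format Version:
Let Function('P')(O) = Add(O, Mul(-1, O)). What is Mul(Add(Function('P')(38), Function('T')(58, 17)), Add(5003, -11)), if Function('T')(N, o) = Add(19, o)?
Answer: 179712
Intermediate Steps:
Function('P')(O) = 0
Mul(Add(Function('P')(38), Function('T')(58, 17)), Add(5003, -11)) = Mul(Add(0, Add(19, 17)), Add(5003, -11)) = Mul(Add(0, 36), 4992) = Mul(36, 4992) = 179712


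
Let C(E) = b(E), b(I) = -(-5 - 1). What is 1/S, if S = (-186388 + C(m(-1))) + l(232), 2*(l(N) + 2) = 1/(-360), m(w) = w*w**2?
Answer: -720/134196481 ≈ -5.3653e-6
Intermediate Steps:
m(w) = w**3
b(I) = 6 (b(I) = -1*(-6) = 6)
C(E) = 6
l(N) = -1441/720 (l(N) = -2 + (1/2)/(-360) = -2 + (1/2)*(-1/360) = -2 - 1/720 = -1441/720)
S = -134196481/720 (S = (-186388 + 6) - 1441/720 = -186382 - 1441/720 = -134196481/720 ≈ -1.8638e+5)
1/S = 1/(-134196481/720) = -720/134196481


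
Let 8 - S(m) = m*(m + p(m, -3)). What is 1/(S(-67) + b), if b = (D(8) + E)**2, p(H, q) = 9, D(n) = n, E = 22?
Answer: -1/2978 ≈ -0.00033580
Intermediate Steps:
S(m) = 8 - m*(9 + m) (S(m) = 8 - m*(m + 9) = 8 - m*(9 + m))
b = 900 (b = (8 + 22)**2 = 30**2 = 900)
1/(S(-67) + b) = 1/((8 - 1*(-67)**2 - 9*(-67)) + 900) = 1/((8 - 1*4489 + 603) + 900) = 1/((8 - 4489 + 603) + 900) = 1/(-3878 + 900) = 1/(-2978) = -1/2978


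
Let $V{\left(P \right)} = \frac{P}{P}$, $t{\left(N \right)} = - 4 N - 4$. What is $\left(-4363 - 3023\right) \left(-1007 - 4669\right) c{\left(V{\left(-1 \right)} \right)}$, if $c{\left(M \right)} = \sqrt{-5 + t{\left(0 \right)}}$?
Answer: $125768808 i \approx 1.2577 \cdot 10^{8} i$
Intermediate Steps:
$t{\left(N \right)} = -4 - 4 N$
$V{\left(P \right)} = 1$
$c{\left(M \right)} = 3 i$ ($c{\left(M \right)} = \sqrt{-5 - 4} = \sqrt{-9} = 3 i$)
$\left(-4363 - 3023\right) \left(-1007 - 4669\right) c{\left(V{\left(-1 \right)} \right)} = \left(-4363 - 3023\right) \left(-1007 - 4669\right) 3 i = \left(-7386\right) \left(-5676\right) 3 i = 41922936 \cdot 3 i = 125768808 i$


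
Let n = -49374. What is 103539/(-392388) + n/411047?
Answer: -1588029755/4135638724 ≈ -0.38399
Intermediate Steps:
103539/(-392388) + n/411047 = 103539/(-392388) - 49374/411047 = 103539*(-1/392388) - 49374*1/411047 = -34513/130796 - 3798/31619 = -1588029755/4135638724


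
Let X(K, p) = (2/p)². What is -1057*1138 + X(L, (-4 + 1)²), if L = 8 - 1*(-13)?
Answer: -97432142/81 ≈ -1.2029e+6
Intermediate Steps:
L = 21 (L = 8 + 13 = 21)
X(K, p) = 4/p²
-1057*1138 + X(L, (-4 + 1)²) = -1057*1138 + 4/((-4 + 1)²)² = -1202866 + 4/((-3)²)² = -1202866 + 4/9² = -1202866 + 4*(1/81) = -1202866 + 4/81 = -97432142/81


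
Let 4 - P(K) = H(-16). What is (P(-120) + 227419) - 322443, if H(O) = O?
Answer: -95004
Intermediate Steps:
P(K) = 20 (P(K) = 4 - 1*(-16) = 4 + 16 = 20)
(P(-120) + 227419) - 322443 = (20 + 227419) - 322443 = 227439 - 322443 = -95004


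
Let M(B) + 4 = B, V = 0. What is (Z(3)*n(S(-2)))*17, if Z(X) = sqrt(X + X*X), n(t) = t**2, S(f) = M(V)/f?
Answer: 136*sqrt(3) ≈ 235.56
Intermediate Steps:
M(B) = -4 + B
S(f) = -4/f (S(f) = (-4 + 0)/f = -4/f)
Z(X) = sqrt(X + X**2)
(Z(3)*n(S(-2)))*17 = (sqrt(3*(1 + 3))*(-4/(-2))**2)*17 = (sqrt(3*4)*(-4*(-1/2))**2)*17 = (sqrt(12)*2**2)*17 = ((2*sqrt(3))*4)*17 = (8*sqrt(3))*17 = 136*sqrt(3)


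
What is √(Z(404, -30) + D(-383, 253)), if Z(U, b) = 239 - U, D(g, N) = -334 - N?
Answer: 4*I*√47 ≈ 27.423*I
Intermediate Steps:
√(Z(404, -30) + D(-383, 253)) = √((239 - 1*404) + (-334 - 1*253)) = √((239 - 404) + (-334 - 253)) = √(-165 - 587) = √(-752) = 4*I*√47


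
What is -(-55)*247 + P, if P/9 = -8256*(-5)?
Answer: 385105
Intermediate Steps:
P = 371520 (P = 9*(-8256*(-5)) = 9*(-2064*(-20)) = 9*41280 = 371520)
-(-55)*247 + P = -(-55)*247 + 371520 = -55*(-247) + 371520 = 13585 + 371520 = 385105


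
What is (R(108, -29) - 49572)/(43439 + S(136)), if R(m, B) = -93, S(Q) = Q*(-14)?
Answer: -3311/2769 ≈ -1.1957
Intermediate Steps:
S(Q) = -14*Q
(R(108, -29) - 49572)/(43439 + S(136)) = (-93 - 49572)/(43439 - 14*136) = -49665/(43439 - 1904) = -49665/41535 = -49665*1/41535 = -3311/2769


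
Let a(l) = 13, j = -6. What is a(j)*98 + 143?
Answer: 1417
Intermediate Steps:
a(j)*98 + 143 = 13*98 + 143 = 1274 + 143 = 1417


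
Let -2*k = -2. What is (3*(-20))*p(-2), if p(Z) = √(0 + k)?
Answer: -60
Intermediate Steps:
k = 1 (k = -½*(-2) = 1)
p(Z) = 1 (p(Z) = √(0 + 1) = √1 = 1)
(3*(-20))*p(-2) = (3*(-20))*1 = -60*1 = -60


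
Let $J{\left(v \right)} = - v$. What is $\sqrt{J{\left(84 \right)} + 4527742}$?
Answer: $\sqrt{4527658} \approx 2127.8$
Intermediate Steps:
$\sqrt{J{\left(84 \right)} + 4527742} = \sqrt{\left(-1\right) 84 + 4527742} = \sqrt{-84 + 4527742} = \sqrt{4527658}$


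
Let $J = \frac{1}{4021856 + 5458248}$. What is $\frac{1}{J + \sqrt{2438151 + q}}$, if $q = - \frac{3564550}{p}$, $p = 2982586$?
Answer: $- \frac{14137612734472}{326775560920769860070674595} + \frac{1258213205911424 \sqrt{27664974441684794}}{326775560920769860070674595} \approx 0.00064043$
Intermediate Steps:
$q = - \frac{1782275}{1491293}$ ($q = - \frac{3564550}{2982586} = \left(-3564550\right) \frac{1}{2982586} = - \frac{1782275}{1491293} \approx -1.1951$)
$J = \frac{1}{9480104} \approx 1.0548 \cdot 10^{-7}$
$\frac{1}{J + \sqrt{2438151 + q}} = \frac{1}{\frac{1}{9480104} + \sqrt{2438151 - \frac{1782275}{1491293}}} = \frac{1}{\frac{1}{9480104} + \sqrt{\frac{3635995736968}{1491293}}} = \frac{1}{\frac{1}{9480104} + \frac{14 \sqrt{27664974441684794}}{1491293}}$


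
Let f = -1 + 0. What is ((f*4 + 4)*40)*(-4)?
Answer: 0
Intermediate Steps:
f = -1
((f*4 + 4)*40)*(-4) = ((-1*4 + 4)*40)*(-4) = ((-4 + 4)*40)*(-4) = (0*40)*(-4) = 0*(-4) = 0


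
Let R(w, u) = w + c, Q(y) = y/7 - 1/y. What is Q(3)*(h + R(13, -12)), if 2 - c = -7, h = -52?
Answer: -20/7 ≈ -2.8571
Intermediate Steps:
Q(y) = -1/y + y/7 (Q(y) = y*(⅐) - 1/y = y/7 - 1/y = -1/y + y/7)
c = 9 (c = 2 - 1*(-7) = 2 + 7 = 9)
R(w, u) = 9 + w (R(w, u) = w + 9 = 9 + w)
Q(3)*(h + R(13, -12)) = (-1/3 + (⅐)*3)*(-52 + (9 + 13)) = (-1*⅓ + 3/7)*(-52 + 22) = (-⅓ + 3/7)*(-30) = (2/21)*(-30) = -20/7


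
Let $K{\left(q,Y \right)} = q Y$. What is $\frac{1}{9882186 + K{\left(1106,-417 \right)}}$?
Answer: $\frac{1}{9420984} \approx 1.0615 \cdot 10^{-7}$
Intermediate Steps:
$K{\left(q,Y \right)} = Y q$
$\frac{1}{9882186 + K{\left(1106,-417 \right)}} = \frac{1}{9882186 - 461202} = \frac{1}{9420984}$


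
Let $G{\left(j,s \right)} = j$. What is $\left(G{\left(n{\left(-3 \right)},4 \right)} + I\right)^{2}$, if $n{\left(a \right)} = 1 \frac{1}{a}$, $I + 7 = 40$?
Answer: $\frac{9604}{9} \approx 1067.1$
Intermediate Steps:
$I = 33$ ($I = -7 + 40 = 33$)
$n{\left(a \right)} = \frac{1}{a}$
$\left(G{\left(n{\left(-3 \right)},4 \right)} + I\right)^{2} = \left(\frac{1}{-3} + 33\right)^{2} = \left(- \frac{1}{3} + 33\right)^{2} = \left(\frac{98}{3}\right)^{2} = \frac{9604}{9}$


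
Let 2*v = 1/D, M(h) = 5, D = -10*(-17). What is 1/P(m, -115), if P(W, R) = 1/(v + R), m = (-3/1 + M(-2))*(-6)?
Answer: -39099/340 ≈ -115.00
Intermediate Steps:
D = 170
m = -12 (m = (-3/1 + 5)*(-6) = (-3*1 + 5)*(-6) = (-3 + 5)*(-6) = 2*(-6) = -12)
v = 1/340 (v = (½)/170 = (½)*(1/170) = 1/340 ≈ 0.0029412)
P(W, R) = 1/(1/340 + R)
1/P(m, -115) = 1/(340/(1 + 340*(-115))) = 1/(340/(1 - 39100)) = 1/(340/(-39099)) = 1/(340*(-1/39099)) = 1/(-340/39099) = -39099/340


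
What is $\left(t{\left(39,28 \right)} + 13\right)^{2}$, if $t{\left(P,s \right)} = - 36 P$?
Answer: $1934881$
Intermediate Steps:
$\left(t{\left(39,28 \right)} + 13\right)^{2} = \left(\left(-36\right) 39 + 13\right)^{2} = \left(-1404 + 13\right)^{2} = \left(-1391\right)^{2} = 1934881$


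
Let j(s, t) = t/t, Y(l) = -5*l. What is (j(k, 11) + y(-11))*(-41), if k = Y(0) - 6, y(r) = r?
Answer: 410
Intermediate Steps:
k = -6 (k = -5*0 - 6 = 0 - 6 = -6)
j(s, t) = 1
(j(k, 11) + y(-11))*(-41) = (1 - 11)*(-41) = -10*(-41) = 410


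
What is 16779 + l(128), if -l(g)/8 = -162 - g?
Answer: 19099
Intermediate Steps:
l(g) = 1296 + 8*g (l(g) = -8*(-162 - g) = 1296 + 8*g)
16779 + l(128) = 16779 + (1296 + 8*128) = 16779 + (1296 + 1024) = 16779 + 2320 = 19099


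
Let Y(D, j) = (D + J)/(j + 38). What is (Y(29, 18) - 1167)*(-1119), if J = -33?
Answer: 18283341/14 ≈ 1.3060e+6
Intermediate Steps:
Y(D, j) = (-33 + D)/(38 + j) (Y(D, j) = (D - 33)/(j + 38) = (-33 + D)/(38 + j))
(Y(29, 18) - 1167)*(-1119) = ((-33 + 29)/(38 + 18) - 1167)*(-1119) = (-4/56 - 1167)*(-1119) = ((1/56)*(-4) - 1167)*(-1119) = (-1/14 - 1167)*(-1119) = -16339/14*(-1119) = 18283341/14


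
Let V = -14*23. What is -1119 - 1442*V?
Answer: 463205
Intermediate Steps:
V = -322
-1119 - 1442*V = -1119 - 1442*(-322) = -1119 + 464324 = 463205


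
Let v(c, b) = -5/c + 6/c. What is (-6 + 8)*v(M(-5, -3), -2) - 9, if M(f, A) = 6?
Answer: -26/3 ≈ -8.6667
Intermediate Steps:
v(c, b) = 1/c
(-6 + 8)*v(M(-5, -3), -2) - 9 = (-6 + 8)/6 - 9 = 2*(⅙) - 9 = ⅓ - 9 = -26/3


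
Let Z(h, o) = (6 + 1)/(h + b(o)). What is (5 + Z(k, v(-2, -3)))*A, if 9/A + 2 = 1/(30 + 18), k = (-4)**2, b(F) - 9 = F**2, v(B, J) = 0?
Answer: -57024/2375 ≈ -24.010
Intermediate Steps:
b(F) = 9 + F**2
k = 16
Z(h, o) = 7/(9 + h + o**2) (Z(h, o) = (6 + 1)/(h + (9 + o**2)) = 7/(9 + h + o**2))
A = -432/95 (A = 9/(-2 + 1/(30 + 18)) = 9/(-2 + 1/48) = 9/(-95/48) = 9*(-48/95) = -432/95 ≈ -4.5474)
(5 + Z(k, v(-2, -3)))*A = (5 + 7/(9 + 16 + 0**2))*(-432/95) = (5 + 7/(9 + 16 + 0))*(-432/95) = (5 + 7/25)*(-432/95) = (132/25)*(-432/95) = -57024/2375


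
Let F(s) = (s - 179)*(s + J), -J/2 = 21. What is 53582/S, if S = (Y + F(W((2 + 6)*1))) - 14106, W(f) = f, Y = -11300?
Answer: -26791/9796 ≈ -2.7349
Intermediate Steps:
J = -42 (J = -2*21 = -42)
F(s) = (-179 + s)*(-42 + s) (F(s) = (s - 179)*(s - 42) = (-179 + s)*(-42 + s))
S = -19592 (S = (-11300 + (7518 + ((2 + 6)*1)**2 - 221*(2 + 6))) - 14106 = (-11300 + (7518 + (8*1)**2 - 1768)) - 14106 = (-11300 + (7518 + 8**2 - 221*8)) - 14106 = (-11300 + (7518 + 64 - 1768)) - 14106 = (-11300 + 5814) - 14106 = -5486 - 14106 = -19592)
53582/S = 53582/(-19592) = 53582*(-1/19592) = -26791/9796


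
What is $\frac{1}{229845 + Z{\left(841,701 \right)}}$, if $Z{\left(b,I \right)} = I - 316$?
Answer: $\frac{1}{230230} \approx 4.3435 \cdot 10^{-6}$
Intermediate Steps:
$Z{\left(b,I \right)} = -316 + I$
$\frac{1}{229845 + Z{\left(841,701 \right)}} = \frac{1}{229845 + \left(-316 + 701\right)} = \frac{1}{229845 + 385} = \frac{1}{230230}$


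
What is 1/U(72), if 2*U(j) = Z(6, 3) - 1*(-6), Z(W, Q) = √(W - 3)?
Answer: 4/11 - 2*√3/33 ≈ 0.25866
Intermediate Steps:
Z(W, Q) = √(-3 + W)
U(j) = 3 + √3/2 (U(j) = (√(-3 + 6) - 1*(-6))/2 = (√3 + 6)/2 = (6 + √3)/2 = 3 + √3/2)
1/U(72) = 1/(3 + √3/2)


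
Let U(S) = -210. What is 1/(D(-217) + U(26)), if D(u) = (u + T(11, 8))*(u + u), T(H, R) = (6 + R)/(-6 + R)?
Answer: 1/90930 ≈ 1.0997e-5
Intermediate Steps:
T(H, R) = (6 + R)/(-6 + R)
D(u) = 2*u*(7 + u) (D(u) = (u + (6 + 8)/(-6 + 8))*(u + u) = (u + 14/2)*(2*u) = (u + (1/2)*14)*(2*u) = (u + 7)*(2*u) = (7 + u)*(2*u) = 2*u*(7 + u))
1/(D(-217) + U(26)) = 1/(2*(-217)*(7 - 217) - 210) = 1/(2*(-217)*(-210) - 210) = 1/(91140 - 210) = 1/90930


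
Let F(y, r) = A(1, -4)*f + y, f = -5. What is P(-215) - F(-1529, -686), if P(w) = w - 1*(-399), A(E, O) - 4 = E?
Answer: 1738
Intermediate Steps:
A(E, O) = 4 + E
P(w) = 399 + w (P(w) = w + 399 = 399 + w)
F(y, r) = -25 + y (F(y, r) = (4 + 1)*(-5) + y = 5*(-5) + y = -25 + y)
P(-215) - F(-1529, -686) = (399 - 215) - (-25 - 1529) = 184 - 1*(-1554) = 184 + 1554 = 1738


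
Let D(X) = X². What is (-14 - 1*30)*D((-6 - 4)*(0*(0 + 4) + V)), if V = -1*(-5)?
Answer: -110000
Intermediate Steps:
V = 5
(-14 - 1*30)*D((-6 - 4)*(0*(0 + 4) + V)) = (-14 - 1*30)*((-6 - 4)*(0*(0 + 4) + 5))² = (-14 - 30)*(-10*(0*4 + 5))² = -44*100*(0 + 5)² = -44*(-10*5)² = -44*(-50)² = -44*2500 = -110000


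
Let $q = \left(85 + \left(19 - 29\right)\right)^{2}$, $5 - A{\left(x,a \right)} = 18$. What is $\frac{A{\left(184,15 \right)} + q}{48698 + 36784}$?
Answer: $\frac{2806}{42741} \approx 0.065651$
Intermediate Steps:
$A{\left(x,a \right)} = -13$ ($A{\left(x,a \right)} = 5 - 18 = -13$)
$q = 5625$ ($q = \left(85 + \left(19 - 29\right)\right)^{2} = \left(85 - 10\right)^{2} = 75^{2} = 5625$)
$\frac{A{\left(184,15 \right)} + q}{48698 + 36784} = \frac{-13 + 5625}{48698 + 36784} = \frac{5612}{85482} = 5612 \cdot \frac{1}{85482} = \frac{2806}{42741}$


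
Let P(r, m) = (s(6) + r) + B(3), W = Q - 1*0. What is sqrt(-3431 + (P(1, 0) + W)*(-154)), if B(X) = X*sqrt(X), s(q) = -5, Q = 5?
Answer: sqrt(-3585 - 462*sqrt(3)) ≈ 66.221*I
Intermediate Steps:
B(X) = X**(3/2)
W = 5 (W = 5 - 1*0 = 5 + 0 = 5)
P(r, m) = -5 + r + 3*sqrt(3) (P(r, m) = (-5 + r) + 3**(3/2) = (-5 + r) + 3*sqrt(3) = -5 + r + 3*sqrt(3))
sqrt(-3431 + (P(1, 0) + W)*(-154)) = sqrt(-3431 + ((-5 + 1 + 3*sqrt(3)) + 5)*(-154)) = sqrt(-3431 + ((-4 + 3*sqrt(3)) + 5)*(-154)) = sqrt(-3431 + (1 + 3*sqrt(3))*(-154)) = sqrt(-3431 + (-154 - 462*sqrt(3))) = sqrt(-3585 - 462*sqrt(3))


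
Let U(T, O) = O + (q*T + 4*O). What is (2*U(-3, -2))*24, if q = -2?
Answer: -192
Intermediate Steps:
U(T, O) = -2*T + 5*O (U(T, O) = O + (-2*T + 4*O) = -2*T + 5*O)
(2*U(-3, -2))*24 = (2*(-2*(-3) + 5*(-2)))*24 = (2*(6 - 10))*24 = (2*(-4))*24 = -8*24 = -192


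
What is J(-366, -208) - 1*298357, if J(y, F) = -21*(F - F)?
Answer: -298357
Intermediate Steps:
J(y, F) = 0 (J(y, F) = -21*0 = 0)
J(-366, -208) - 1*298357 = 0 - 1*298357 = 0 - 298357 = -298357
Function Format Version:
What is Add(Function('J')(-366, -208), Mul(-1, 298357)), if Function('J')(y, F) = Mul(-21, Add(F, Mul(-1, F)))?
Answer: -298357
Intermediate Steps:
Function('J')(y, F) = 0 (Function('J')(y, F) = Mul(-21, 0) = 0)
Add(Function('J')(-366, -208), Mul(-1, 298357)) = Add(0, Mul(-1, 298357)) = Add(0, -298357) = -298357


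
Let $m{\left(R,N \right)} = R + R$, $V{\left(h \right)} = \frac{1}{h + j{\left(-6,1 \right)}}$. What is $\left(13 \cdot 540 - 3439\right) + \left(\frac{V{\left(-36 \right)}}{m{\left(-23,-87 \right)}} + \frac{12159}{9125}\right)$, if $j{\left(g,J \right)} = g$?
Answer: $\frac{63154739813}{17629500} \approx 3582.3$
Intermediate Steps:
$V{\left(h \right)} = \frac{1}{-6 + h}$ ($V{\left(h \right)} = \frac{1}{h - 6} = \frac{1}{-6 + h}$)
$m{\left(R,N \right)} = 2 R$
$\left(13 \cdot 540 - 3439\right) + \left(\frac{V{\left(-36 \right)}}{m{\left(-23,-87 \right)}} + \frac{12159}{9125}\right) = \left(13 \cdot 540 - 3439\right) + \left(\frac{1}{\left(-6 - 36\right) 2 \left(-23\right)} + \frac{12159}{9125}\right) = \left(7020 - 3439\right) + \left(\frac{1}{\left(-42\right) \left(-46\right)} + 12159 \cdot \frac{1}{9125}\right) = 3581 + \left(\left(- \frac{1}{42}\right) \left(- \frac{1}{46}\right) + \frac{12159}{9125}\right) = 3581 + \left(\frac{1}{1932} + \frac{12159}{9125}\right) = 3581 + \frac{23500313}{17629500} = \frac{63154739813}{17629500}$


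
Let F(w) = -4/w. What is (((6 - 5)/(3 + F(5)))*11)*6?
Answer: 30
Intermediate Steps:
(((6 - 5)/(3 + F(5)))*11)*6 = (((6 - 5)/(3 - 4/5))*11)*6 = ((1/(3 - 4*1/5))*11)*6 = ((1/(3 - 4/5))*11)*6 = ((1/(11/5))*11)*6 = ((1*(5/11))*11)*6 = ((5/11)*11)*6 = 5*6 = 30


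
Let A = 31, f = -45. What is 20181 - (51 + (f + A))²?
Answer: 18812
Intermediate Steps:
20181 - (51 + (f + A))² = 20181 - (51 + (-45 + 31))² = 20181 - (51 - 14)² = 20181 - 1*37² = 20181 - 1*1369 = 20181 - 1369 = 18812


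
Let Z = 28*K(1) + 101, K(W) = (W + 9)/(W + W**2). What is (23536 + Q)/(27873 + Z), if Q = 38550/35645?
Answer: 83897927/100212353 ≈ 0.83720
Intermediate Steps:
Q = 7710/7129 (Q = 38550*(1/35645) = 7710/7129 ≈ 1.0815)
K(W) = (9 + W)/(W + W**2)
Z = 241 (Z = 28*((9 + 1)/(1*(1 + 1))) + 101 = 28*(1*10/2) + 101 = 28*(1*(1/2)*10) + 101 = 28*5 + 101 = 140 + 101 = 241)
(23536 + Q)/(27873 + Z) = (23536 + 7710/7129)/(27873 + 241) = (167795854/7129)/28114 = (167795854/7129)*(1/28114) = 83897927/100212353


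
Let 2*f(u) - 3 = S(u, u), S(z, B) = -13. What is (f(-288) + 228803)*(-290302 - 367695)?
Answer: -150548397606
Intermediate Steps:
f(u) = -5 (f(u) = 3/2 + (½)*(-13) = 3/2 - 13/2 = -5)
(f(-288) + 228803)*(-290302 - 367695) = (-5 + 228803)*(-290302 - 367695) = 228798*(-657997) = -150548397606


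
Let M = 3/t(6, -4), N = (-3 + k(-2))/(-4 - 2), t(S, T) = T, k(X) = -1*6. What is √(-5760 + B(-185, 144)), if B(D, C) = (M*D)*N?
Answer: 3*I*√9870/4 ≈ 74.511*I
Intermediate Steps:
k(X) = -6
N = 3/2 (N = (-3 - 6)/(-4 - 2) = -9/(-6) = -9*(-⅙) = 3/2 ≈ 1.5000)
M = -¾ (M = 3/(-4) = 3*(-¼) = -¾ ≈ -0.75000)
B(D, C) = -9*D/8 (B(D, C) = -3*D/4*(3/2) = -9*D/8)
√(-5760 + B(-185, 144)) = √(-5760 - 9/8*(-185)) = √(-5760 + 1665/8) = √(-44415/8) = 3*I*√9870/4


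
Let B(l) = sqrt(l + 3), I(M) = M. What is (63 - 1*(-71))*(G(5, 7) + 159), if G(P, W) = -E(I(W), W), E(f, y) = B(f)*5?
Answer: 21306 - 670*sqrt(10) ≈ 19187.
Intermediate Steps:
B(l) = sqrt(3 + l)
E(f, y) = 5*sqrt(3 + f) (E(f, y) = sqrt(3 + f)*5 = 5*sqrt(3 + f))
G(P, W) = -5*sqrt(3 + W)
(63 - 1*(-71))*(G(5, 7) + 159) = (63 - 1*(-71))*(-5*sqrt(3 + 7) + 159) = (63 + 71)*(-5*sqrt(10) + 159) = 134*(159 - 5*sqrt(10)) = 21306 - 670*sqrt(10)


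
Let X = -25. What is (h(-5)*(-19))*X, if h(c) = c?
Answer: -2375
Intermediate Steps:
(h(-5)*(-19))*X = -5*(-19)*(-25) = 95*(-25) = -2375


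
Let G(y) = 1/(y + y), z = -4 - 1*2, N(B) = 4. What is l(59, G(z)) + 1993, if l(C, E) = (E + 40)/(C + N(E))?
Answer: 1507187/756 ≈ 1993.6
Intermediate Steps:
z = -6 (z = -4 - 2 = -6)
G(y) = 1/(2*y)
l(C, E) = (40 + E)/(4 + C) (l(C, E) = (E + 40)/(C + 4) = (40 + E)/(4 + C))
l(59, G(z)) + 1993 = (40 + (1/2)/(-6))/(4 + 59) + 1993 = (40 + (1/2)*(-1/6))/63 + 1993 = (40 - 1/12)/63 + 1993 = (1/63)*(479/12) + 1993 = 479/756 + 1993 = 1507187/756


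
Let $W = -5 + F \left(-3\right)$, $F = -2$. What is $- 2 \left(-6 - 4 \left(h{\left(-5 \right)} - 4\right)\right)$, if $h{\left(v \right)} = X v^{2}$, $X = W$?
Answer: $180$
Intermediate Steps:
$W = 1$ ($W = -5 - -6 = -5 + 6 = 1$)
$X = 1$
$h{\left(v \right)} = v^{2}$ ($h{\left(v \right)} = 1 v^{2} = v^{2}$)
$- 2 \left(-6 - 4 \left(h{\left(-5 \right)} - 4\right)\right) = - 2 \left(-6 - 4 \left(\left(-5\right)^{2} - 4\right)\right) = - 2 \left(-6 - 4 \left(25 - 4\right)\right) = - 2 \left(-6 - 84\right) = \left(-2\right) \left(-90\right) = 180$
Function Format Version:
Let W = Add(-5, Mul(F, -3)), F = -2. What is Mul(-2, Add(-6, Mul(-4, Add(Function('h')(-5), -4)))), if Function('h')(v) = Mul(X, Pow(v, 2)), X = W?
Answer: 180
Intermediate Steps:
W = 1 (W = Add(-5, Mul(-2, -3)) = Add(-5, 6) = 1)
X = 1
Function('h')(v) = Pow(v, 2) (Function('h')(v) = Mul(1, Pow(v, 2)) = Pow(v, 2))
Mul(-2, Add(-6, Mul(-4, Add(Function('h')(-5), -4)))) = Mul(-2, Add(-6, Mul(-4, Add(Pow(-5, 2), -4)))) = Mul(-2, Add(-6, Mul(-4, Add(25, -4)))) = Mul(-2, Add(-6, Mul(-4, 21))) = Mul(-2, Add(-6, -84)) = Mul(-2, -90) = 180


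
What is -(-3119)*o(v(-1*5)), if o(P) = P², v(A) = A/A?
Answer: 3119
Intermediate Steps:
v(A) = 1
-(-3119)*o(v(-1*5)) = -(-3119)*1² = -(-3119) = -3119*(-1) = 3119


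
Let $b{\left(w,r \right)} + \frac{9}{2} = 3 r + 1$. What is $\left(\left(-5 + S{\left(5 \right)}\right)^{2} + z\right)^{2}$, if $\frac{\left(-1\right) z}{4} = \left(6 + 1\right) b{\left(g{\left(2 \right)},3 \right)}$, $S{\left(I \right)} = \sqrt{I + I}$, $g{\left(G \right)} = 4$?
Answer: $15161 + 2380 \sqrt{10} \approx 22687.0$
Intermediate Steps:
$S{\left(I \right)} = \sqrt{2} \sqrt{I}$ ($S{\left(I \right)} = \sqrt{2 I} = \sqrt{2} \sqrt{I}$)
$b{\left(w,r \right)} = - \frac{7}{2} + 3 r$ ($b{\left(w,r \right)} = - \frac{9}{2} + \left(3 r + 1\right) = - \frac{9}{2} + \left(1 + 3 r\right) = - \frac{7}{2} + 3 r$)
$z = -154$ ($z = - 4 \left(6 + 1\right) \left(- \frac{7}{2} + 3 \cdot 3\right) = - 4 \cdot 7 \left(- \frac{7}{2} + 9\right) = - 4 \cdot 7 \cdot \frac{11}{2} = \left(-4\right) \frac{77}{2} = -154$)
$\left(\left(-5 + S{\left(5 \right)}\right)^{2} + z\right)^{2} = \left(\left(-5 + \sqrt{2} \sqrt{5}\right)^{2} - 154\right)^{2} = \left(\left(-5 + \sqrt{10}\right)^{2} - 154\right)^{2} = \left(-154 + \left(-5 + \sqrt{10}\right)^{2}\right)^{2}$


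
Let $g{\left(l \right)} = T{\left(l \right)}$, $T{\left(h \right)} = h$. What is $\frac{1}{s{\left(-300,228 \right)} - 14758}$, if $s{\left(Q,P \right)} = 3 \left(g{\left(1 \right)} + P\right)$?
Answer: $- \frac{1}{14071} \approx -7.1068 \cdot 10^{-5}$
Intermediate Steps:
$g{\left(l \right)} = l$
$s{\left(Q,P \right)} = 3 + 3 P$ ($s{\left(Q,P \right)} = 3 \left(1 + P\right) = 3 + 3 P$)
$\frac{1}{s{\left(-300,228 \right)} - 14758} = \frac{1}{\left(3 + 3 \cdot 228\right) - 14758} = \frac{1}{\left(3 + 684\right) - 14758} = \frac{1}{687 - 14758} = \frac{1}{-14071} = - \frac{1}{14071}$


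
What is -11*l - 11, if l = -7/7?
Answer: 0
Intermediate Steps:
l = -1 (l = -7*⅐ = -1)
-11*l - 11 = -11*(-1) - 11 = 11 - 11 = 0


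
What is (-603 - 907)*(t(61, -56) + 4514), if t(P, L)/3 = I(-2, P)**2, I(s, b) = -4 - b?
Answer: -25955390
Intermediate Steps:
t(P, L) = 3*(-4 - P)**2
(-603 - 907)*(t(61, -56) + 4514) = (-603 - 907)*(3*(4 + 61)**2 + 4514) = -1510*(3*65**2 + 4514) = -1510*(3*4225 + 4514) = -1510*(12675 + 4514) = -1510*17189 = -25955390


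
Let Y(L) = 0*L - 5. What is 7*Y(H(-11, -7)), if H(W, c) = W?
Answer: -35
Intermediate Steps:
Y(L) = -5 (Y(L) = 0 - 5 = -5)
7*Y(H(-11, -7)) = 7*(-5) = -35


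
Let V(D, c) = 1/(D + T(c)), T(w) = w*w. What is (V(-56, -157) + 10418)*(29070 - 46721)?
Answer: -4522360503625/24593 ≈ -1.8389e+8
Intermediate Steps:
T(w) = w**2
V(D, c) = 1/(D + c**2)
(V(-56, -157) + 10418)*(29070 - 46721) = (1/(-56 + (-157)**2) + 10418)*(29070 - 46721) = (1/(-56 + 24649) + 10418)*(-17651) = (1/24593 + 10418)*(-17651) = (256209875/24593)*(-17651) = -4522360503625/24593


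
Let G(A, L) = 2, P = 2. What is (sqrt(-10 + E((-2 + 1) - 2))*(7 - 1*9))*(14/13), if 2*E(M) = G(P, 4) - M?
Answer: -14*I*sqrt(30)/13 ≈ -5.8986*I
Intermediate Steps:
E(M) = 1 - M/2 (E(M) = (2 - M)/2 = 1 - M/2)
(sqrt(-10 + E((-2 + 1) - 2))*(7 - 1*9))*(14/13) = (sqrt(-10 + (1 - ((-2 + 1) - 2)/2))*(7 - 1*9))*(14/13) = (sqrt(-10 + (1 - (-1 - 2)/2))*(7 - 9))*(14*(1/13)) = (sqrt(-10 + (1 - 1/2*(-3)))*(-2))*(14/13) = (sqrt(-10 + (1 + 3/2))*(-2))*(14/13) = (sqrt(-10 + 5/2)*(-2))*(14/13) = (sqrt(-15/2)*(-2))*(14/13) = ((I*sqrt(30)/2)*(-2))*(14/13) = -I*sqrt(30)*(14/13) = -14*I*sqrt(30)/13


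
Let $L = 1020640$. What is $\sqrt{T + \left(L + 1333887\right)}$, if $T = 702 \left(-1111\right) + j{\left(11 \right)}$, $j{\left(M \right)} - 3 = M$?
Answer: $\sqrt{1574619} \approx 1254.8$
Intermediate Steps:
$j{\left(M \right)} = 3 + M$
$T = -779908$ ($T = 702 \left(-1111\right) + \left(3 + 11\right) = -779922 + 14 = -779908$)
$\sqrt{T + \left(L + 1333887\right)} = \sqrt{-779908 + \left(1020640 + 1333887\right)} = \sqrt{-779908 + 2354527} = \sqrt{1574619}$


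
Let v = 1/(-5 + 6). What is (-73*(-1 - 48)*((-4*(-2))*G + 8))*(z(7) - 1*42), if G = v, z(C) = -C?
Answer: -2804368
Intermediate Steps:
v = 1 (v = 1/1 = 1)
G = 1
(-73*(-1 - 48)*((-4*(-2))*G + 8))*(z(7) - 1*42) = (-73*(-1 - 48)*(-4*(-2)*1 + 8))*(-1*7 - 1*42) = (-(-3577)*(8*1 + 8))*(-7 - 42) = -(-3577)*(8 + 8)*(-49) = -(-3577)*16*(-49) = -73*(-784)*(-49) = 57232*(-49) = -2804368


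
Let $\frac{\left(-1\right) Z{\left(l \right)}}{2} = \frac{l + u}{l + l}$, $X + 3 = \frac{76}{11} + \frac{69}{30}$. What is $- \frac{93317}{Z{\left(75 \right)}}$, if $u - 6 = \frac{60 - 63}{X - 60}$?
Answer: $\frac{13803917225}{159869} \approx 86345.0$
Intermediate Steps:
$X = \frac{683}{110}$ ($X = -3 + \left(\frac{76}{11} + \frac{69}{30}\right) = -3 + \left(76 \cdot \frac{1}{11} + 69 \cdot \frac{1}{30}\right) = -3 + \left(\frac{76}{11} + \frac{23}{10}\right) = -3 + \frac{1013}{110} = \frac{683}{110} \approx 6.2091$)
$u = \frac{35832}{5917}$ ($u = 6 + \frac{60 - 63}{\frac{683}{110} - 60} = 6 - \frac{3}{- \frac{5917}{110}} = 6 - - \frac{330}{5917} = 6 + \frac{330}{5917} = \frac{35832}{5917} \approx 6.0558$)
$Z{\left(l \right)} = - \frac{\frac{35832}{5917} + l}{l}$ ($Z{\left(l \right)} = - 2 \frac{l + \frac{35832}{5917}}{l + l} = - 2 \frac{\frac{35832}{5917} + l}{2 l} = - \frac{\frac{35832}{5917} + l}{l}$)
$- \frac{93317}{Z{\left(75 \right)}} = - \frac{93317}{\frac{1}{75} \left(- \frac{35832}{5917} - 75\right)} = - \frac{93317}{\frac{1}{75} \left(- \frac{479607}{5917}\right)} = - \frac{93317}{- \frac{159869}{147925}} = \left(-93317\right) \left(- \frac{147925}{159869}\right) = \frac{13803917225}{159869}$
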